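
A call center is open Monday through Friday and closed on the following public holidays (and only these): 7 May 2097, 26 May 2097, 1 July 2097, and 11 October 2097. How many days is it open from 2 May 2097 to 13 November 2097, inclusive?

137

2 May 2097 is a Thursday.
The range spans 196 days (inclusive of both endpoints).
196 = 7 × 28, so the span is exactly 28 full weeks.
Each full week contributes 5 weekdays (Mon–Fri): 28 × 5 = 140.
Holidays: 7 May 2097 (Tue); 26 May 2097 (Sun); 1 July 2097 (Mon); 11 October 2097 (Fri).
3 of the 4 holidays fall on weekdays; the rest are weekends and were already excluded.
Business days: 140 − 3 = 137.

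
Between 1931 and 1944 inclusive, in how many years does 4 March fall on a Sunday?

Day of week of March 4 in each year:
1931: Wed, 1932: Fri, 1933: Sat, 1934: Sun ✓, 1935: Mon, 1936: Wed, 1937: Thu, 1938: Fri, 1939: Sat, 1940: Mon, 1941: Tue, 1942: Wed, 1943: Thu, 1944: Sat
Sundays: 1934.

1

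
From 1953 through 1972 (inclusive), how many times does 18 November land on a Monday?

Day of week of November 18 in each year:
1953: Wed, 1954: Thu, 1955: Fri, 1956: Sun, 1957: Mon ✓, 1958: Tue, 1959: Wed, 1960: Fri, 1961: Sat, 1962: Sun, 1963: Mon ✓, 1964: Wed, 1965: Thu, 1966: Fri, 1967: Sat, 1968: Mon ✓, 1969: Tue, 1970: Wed, 1971: Thu, 1972: Sat
Mondays: 1957, 1963, 1968.

3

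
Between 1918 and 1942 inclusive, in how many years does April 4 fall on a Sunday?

3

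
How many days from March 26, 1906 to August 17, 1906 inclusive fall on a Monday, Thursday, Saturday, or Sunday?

March 26, 1906 is a Monday.
From March 26, 1906 to August 17, 1906 is 145 days inclusive.
145 = 7 × 20 + 5, so there are 20 full weeks plus 5 extra days.
Each full week contributes 4 days from the set (Mon, Thu, Sat, Sun): 20 × 4 = 80.
The 5 extra days are Mon, Tue, Wed, Thu, Fri — 2 of them qualify.
Total: 80 + 2 = 82.

82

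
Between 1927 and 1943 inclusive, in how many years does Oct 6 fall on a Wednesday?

2

Day of week of October 6 in each year:
1927: Thu, 1928: Sat, 1929: Sun, 1930: Mon, 1931: Tue, 1932: Thu, 1933: Fri, 1934: Sat, 1935: Sun, 1936: Tue, 1937: Wed ✓, 1938: Thu, 1939: Fri, 1940: Sun, 1941: Mon, 1942: Tue, 1943: Wed ✓
Wednesdays: 1937, 1943.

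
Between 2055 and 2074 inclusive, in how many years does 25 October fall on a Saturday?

3

Day of week of October 25 in each year:
2055: Mon, 2056: Wed, 2057: Thu, 2058: Fri, 2059: Sat ✓, 2060: Mon, 2061: Tue, 2062: Wed, 2063: Thu, 2064: Sat ✓, 2065: Sun, 2066: Mon, 2067: Tue, 2068: Thu, 2069: Fri, 2070: Sat ✓, 2071: Sun, 2072: Tue, 2073: Wed, 2074: Thu
Saturdays: 2059, 2064, 2070.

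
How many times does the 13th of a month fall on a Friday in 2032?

2

The 13th falls on a Friday when the month's 13th has weekday Fri.
Jan 13 is Tue; Feb 13 is Fri ✓; Mar 13 is Sat; Apr 13 is Tue; May 13 is Thu; Jun 13 is Sun; Jul 13 is Tue; Aug 13 is Fri ✓; Sep 13 is Mon; Oct 13 is Wed; Nov 13 is Sat; Dec 13 is Mon.
Friday the 13ths: Feb, Aug.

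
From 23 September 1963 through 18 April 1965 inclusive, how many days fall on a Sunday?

82 Sundays

23 September 1963 is a Monday.
From 23 September 1963 to 18 April 1965 is 574 days inclusive.
574 = 7 × 82, so the span is exactly 82 full weeks.
Each full week contributes one Sunday: 82 so far.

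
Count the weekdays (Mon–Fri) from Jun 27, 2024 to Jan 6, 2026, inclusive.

399 weekdays

Jun 27, 2024 is a Thursday.
That's 559 days from start to end, counting both.
559 = 7 × 79 + 6, so there are 79 full weeks plus 6 extra days.
Each full week contributes 5 weekdays (Mon–Fri): 79 × 5 = 395.
The 6 extra days are Thursday, Friday, Saturday, Sunday, Monday, Tuesday — 4 of them qualify.
Total: 395 + 4 = 399.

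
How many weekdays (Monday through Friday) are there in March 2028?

23

2028-03-01 is a Wednesday.
The range spans 31 days (inclusive of both endpoints).
31 = 7 × 4 + 3, so there are 4 full weeks plus 3 extra days.
Each full week contributes 5 weekdays (Mon–Fri): 4 × 5 = 20.
The 3 extra days are Wednesday, Thursday, Friday — 3 of them qualify.
Total: 20 + 3 = 23.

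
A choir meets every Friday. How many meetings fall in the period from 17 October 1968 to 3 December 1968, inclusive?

17 October 1968 is a Thursday.
That's 48 days from start to end, counting both.
48 = 7 × 6 + 6, so there are 6 full weeks plus 6 extra days.
Each full week contributes one Friday: 6 so far.
The 6 extra days are Thu, Fri, Sat, Sun, Mon, Tue — 1 of them qualifies.
Total: 6 + 1 = 7.

7 Fridays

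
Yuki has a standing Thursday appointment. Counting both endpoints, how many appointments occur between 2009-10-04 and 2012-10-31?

160

2009-10-04 is a Sunday.
That's 1124 days from start to end, counting both.
1124 = 7 × 160 + 4, so there are 160 full weeks plus 4 extra days.
Each full week contributes one Thursday: 160 so far.
The 4 extra days are Sunday, Monday, Tuesday, Wednesday — none qualify.
Total: 160 + 0 = 160.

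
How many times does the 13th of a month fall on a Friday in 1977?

1

The 13th falls on a Friday when the month's 13th has weekday Fri.
Jan 13 is Thu; Feb 13 is Sun; Mar 13 is Sun; Apr 13 is Wed; May 13 is Fri ✓; Jun 13 is Mon; Jul 13 is Wed; Aug 13 is Sat; Sep 13 is Tue; Oct 13 is Thu; Nov 13 is Sun; Dec 13 is Tue.
Friday the 13ths: May.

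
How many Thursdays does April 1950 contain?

4

Apr 1, 1950 is a Saturday.
That's 30 days from start to end, counting both.
30 = 7 × 4 + 2, so there are 4 full weeks plus 2 extra days.
Each full week contributes one Thursday: 4 so far.
The 2 extra days are Saturday, Sunday — none qualify.
Total: 4 + 0 = 4.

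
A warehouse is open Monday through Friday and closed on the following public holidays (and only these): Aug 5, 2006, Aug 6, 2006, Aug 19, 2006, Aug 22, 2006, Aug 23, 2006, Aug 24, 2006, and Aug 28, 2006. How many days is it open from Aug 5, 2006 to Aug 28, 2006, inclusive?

12 working days

Aug 5, 2006 is a Saturday.
From Aug 5, 2006 to Aug 28, 2006 is 24 days inclusive.
24 = 7 × 3 + 3, so there are 3 full weeks plus 3 extra days.
Each full week contributes 5 weekdays (Mon–Fri): 3 × 5 = 15.
The 3 extra days are Saturday, Sunday, Monday — 1 of them qualifies.
Total: 15 + 1 = 16.
Holidays: Aug 5, 2006 (Sat); Aug 6, 2006 (Sun); Aug 19, 2006 (Sat); Aug 22, 2006 (Tue); Aug 23, 2006 (Wed); Aug 24, 2006 (Thu); Aug 28, 2006 (Mon).
4 of the 7 holidays fall on weekdays; the rest are weekends and were already excluded.
Business days: 16 − 4 = 12.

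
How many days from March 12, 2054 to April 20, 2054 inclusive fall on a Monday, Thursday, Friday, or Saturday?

March 12, 2054 is a Thursday.
That's 40 days from start to end, counting both.
40 = 7 × 5 + 5, so there are 5 full weeks plus 5 extra days.
Each full week contributes 4 days from the set (Mon, Thu, Fri, Sat): 5 × 4 = 20.
The 5 extra days are Thursday, Friday, Saturday, Sunday, Monday — 4 of them qualify.
Total: 20 + 4 = 24.

24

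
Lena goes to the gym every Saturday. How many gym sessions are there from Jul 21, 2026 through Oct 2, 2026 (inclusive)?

Jul 21, 2026 is a Tuesday.
That's 74 days from start to end, counting both.
74 = 7 × 10 + 4, so there are 10 full weeks plus 4 extra days.
Each full week contributes one Saturday: 10 so far.
The 4 extra days are Tuesday, Wednesday, Thursday, Friday — none qualify.
Total: 10 + 0 = 10.

10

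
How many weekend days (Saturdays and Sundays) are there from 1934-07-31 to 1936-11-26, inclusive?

242

1934-07-31 is a Tuesday.
From 1934-07-31 to 1936-11-26 is 850 days inclusive.
850 = 7 × 121 + 3, so there are 121 full weeks plus 3 extra days.
Each full week contributes 2 weekend days (Sat, Sun): 121 × 2 = 242.
The 3 extra days are Tuesday, Wednesday, Thursday — none qualify.
Total: 242 + 0 = 242.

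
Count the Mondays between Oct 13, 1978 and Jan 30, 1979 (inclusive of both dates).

16

Oct 13, 1978 is a Friday.
From Oct 13, 1978 to Jan 30, 1979 is 110 days inclusive.
110 = 7 × 15 + 5, so there are 15 full weeks plus 5 extra days.
Each full week contributes one Monday: 15 so far.
The 5 extra days are Friday, Saturday, Sunday, Monday, Tuesday — 1 of them qualifies.
Total: 15 + 1 = 16.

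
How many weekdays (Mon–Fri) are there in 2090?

2090-01-01 is a Sunday.
That's 365 days from start to end, counting both.
365 = 7 × 52 + 1, so there are 52 full weeks plus 1 extra day.
Each full week contributes 5 weekdays (Mon–Fri): 52 × 5 = 260.
The 1 extra day is Sun — none qualify.
Total: 260 + 0 = 260.

260 weekdays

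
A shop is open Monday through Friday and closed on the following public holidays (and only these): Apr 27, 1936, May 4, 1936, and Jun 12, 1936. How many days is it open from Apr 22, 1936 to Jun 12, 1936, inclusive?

Apr 22, 1936 is a Wednesday.
The range spans 52 days (inclusive of both endpoints).
52 = 7 × 7 + 3, so there are 7 full weeks plus 3 extra days.
Each full week contributes 5 weekdays (Mon–Fri): 7 × 5 = 35.
The 3 extra days are Wednesday, Thursday, Friday — 3 of them qualify.
Total: 35 + 3 = 38.
Holidays: Apr 27, 1936 (Mon); May 4, 1936 (Mon); Jun 12, 1936 (Fri).
All 3 holidays fall on weekdays, so subtract 3.
Business days: 38 − 3 = 35.

35 working days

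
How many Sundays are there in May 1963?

1 May 1963 is a Wednesday.
The range spans 31 days (inclusive of both endpoints).
31 = 7 × 4 + 3, so there are 4 full weeks plus 3 extra days.
Each full week contributes one Sunday: 4 so far.
The 3 extra days are Wed, Thu, Fri — none qualify.
Total: 4 + 0 = 4.

4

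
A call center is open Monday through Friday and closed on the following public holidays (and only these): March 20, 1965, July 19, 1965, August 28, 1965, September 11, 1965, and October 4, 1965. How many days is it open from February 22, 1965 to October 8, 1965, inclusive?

February 22, 1965 is a Monday.
From February 22, 1965 to October 8, 1965 is 229 days inclusive.
229 = 7 × 32 + 5, so there are 32 full weeks plus 5 extra days.
Each full week contributes 5 weekdays (Mon–Fri): 32 × 5 = 160.
The 5 extra days are Mon, Tue, Wed, Thu, Fri — 5 of them qualify.
Total: 160 + 5 = 165.
Holidays: March 20, 1965 (Sat); July 19, 1965 (Mon); August 28, 1965 (Sat); September 11, 1965 (Sat); October 4, 1965 (Mon).
2 of the 5 holidays fall on weekdays; the rest are weekends and were already excluded.
Business days: 165 − 2 = 163.

163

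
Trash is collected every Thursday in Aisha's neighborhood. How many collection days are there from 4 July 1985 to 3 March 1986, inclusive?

35 Thursdays

4 July 1985 is a Thursday.
From 4 July 1985 to 3 March 1986 is 243 days inclusive.
243 = 7 × 34 + 5, so there are 34 full weeks plus 5 extra days.
Each full week contributes one Thursday: 34 so far.
The 5 extra days are Thu, Fri, Sat, Sun, Mon — 1 of them qualifies.
Total: 34 + 1 = 35.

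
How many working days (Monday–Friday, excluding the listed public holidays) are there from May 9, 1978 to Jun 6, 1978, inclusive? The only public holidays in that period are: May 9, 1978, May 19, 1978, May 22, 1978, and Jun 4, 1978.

18

May 9, 1978 is a Tuesday.
The range spans 29 days (inclusive of both endpoints).
29 = 7 × 4 + 1, so there are 4 full weeks plus 1 extra day.
Each full week contributes 5 weekdays (Mon–Fri): 4 × 5 = 20.
The 1 extra day is Tuesday — 1 of them qualifies.
Total: 20 + 1 = 21.
Holidays: May 9, 1978 (Tue); May 19, 1978 (Fri); May 22, 1978 (Mon); Jun 4, 1978 (Sun).
3 of the 4 holidays fall on weekdays; the rest are weekends and were already excluded.
Business days: 21 − 3 = 18.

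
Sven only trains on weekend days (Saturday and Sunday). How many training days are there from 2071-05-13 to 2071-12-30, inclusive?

2071-05-13 is a Wednesday.
The range spans 232 days (inclusive of both endpoints).
232 = 7 × 33 + 1, so there are 33 full weeks plus 1 extra day.
Each full week contributes 2 weekend days (Sat, Sun): 33 × 2 = 66.
The 1 extra day is Wednesday — none qualify.
Total: 66 + 0 = 66.

66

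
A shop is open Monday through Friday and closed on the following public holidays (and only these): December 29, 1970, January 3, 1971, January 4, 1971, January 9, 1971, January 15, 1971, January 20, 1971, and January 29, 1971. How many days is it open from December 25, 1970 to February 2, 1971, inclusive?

December 25, 1970 is a Friday.
The range spans 40 days (inclusive of both endpoints).
40 = 7 × 5 + 5, so there are 5 full weeks plus 5 extra days.
Each full week contributes 5 weekdays (Mon–Fri): 5 × 5 = 25.
The 5 extra days are Fri, Sat, Sun, Mon, Tue — 3 of them qualify.
Total: 25 + 3 = 28.
Holidays: December 29, 1970 (Tue); January 3, 1971 (Sun); January 4, 1971 (Mon); January 9, 1971 (Sat); January 15, 1971 (Fri); January 20, 1971 (Wed); January 29, 1971 (Fri).
5 of the 7 holidays fall on weekdays; the rest are weekends and were already excluded.
Business days: 28 − 5 = 23.

23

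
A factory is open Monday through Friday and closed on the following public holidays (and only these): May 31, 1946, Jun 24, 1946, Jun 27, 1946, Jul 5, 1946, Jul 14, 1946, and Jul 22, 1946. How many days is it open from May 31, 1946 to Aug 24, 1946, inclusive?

May 31, 1946 is a Friday.
The range spans 86 days (inclusive of both endpoints).
86 = 7 × 12 + 2, so there are 12 full weeks plus 2 extra days.
Each full week contributes 5 weekdays (Mon–Fri): 12 × 5 = 60.
The 2 extra days are Friday, Saturday — 1 of them qualifies.
Total: 60 + 1 = 61.
Holidays: May 31, 1946 (Fri); Jun 24, 1946 (Mon); Jun 27, 1946 (Thu); Jul 5, 1946 (Fri); Jul 14, 1946 (Sun); Jul 22, 1946 (Mon).
5 of the 6 holidays fall on weekdays; the rest are weekends and were already excluded.
Business days: 61 − 5 = 56.

56 business days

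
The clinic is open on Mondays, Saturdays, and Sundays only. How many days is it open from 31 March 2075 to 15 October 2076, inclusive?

242

31 March 2075 is a Sunday.
That's 565 days from start to end, counting both.
565 = 7 × 80 + 5, so there are 80 full weeks plus 5 extra days.
Each full week contributes 3 days from the set (Mon, Sat, Sun): 80 × 3 = 240.
The 5 extra days are Sun, Mon, Tue, Wed, Thu — 2 of them qualify.
Total: 240 + 2 = 242.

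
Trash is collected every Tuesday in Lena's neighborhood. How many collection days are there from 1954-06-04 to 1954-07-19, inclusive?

6

1954-06-04 is a Friday.
That's 46 days from start to end, counting both.
46 = 7 × 6 + 4, so there are 6 full weeks plus 4 extra days.
Each full week contributes one Tuesday: 6 so far.
The 4 extra days are Fri, Sat, Sun, Mon — none qualify.
Total: 6 + 0 = 6.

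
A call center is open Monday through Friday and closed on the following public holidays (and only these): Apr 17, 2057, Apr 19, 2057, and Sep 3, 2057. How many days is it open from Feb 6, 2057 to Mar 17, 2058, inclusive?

286

Feb 6, 2057 is a Tuesday.
That's 405 days from start to end, counting both.
405 = 7 × 57 + 6, so there are 57 full weeks plus 6 extra days.
Each full week contributes 5 weekdays (Mon–Fri): 57 × 5 = 285.
The 6 extra days are Tuesday, Wednesday, Thursday, Friday, Saturday, Sunday — 4 of them qualify.
Total: 285 + 4 = 289.
Holidays: Apr 17, 2057 (Tue); Apr 19, 2057 (Thu); Sep 3, 2057 (Mon).
All 3 holidays fall on weekdays, so subtract 3.
Business days: 289 − 3 = 286.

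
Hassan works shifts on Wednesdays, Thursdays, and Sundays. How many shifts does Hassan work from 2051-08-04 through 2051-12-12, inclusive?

2051-08-04 is a Friday.
The range spans 131 days (inclusive of both endpoints).
131 = 7 × 18 + 5, so there are 18 full weeks plus 5 extra days.
Each full week contributes 3 days from the set (Wed, Thu, Sun): 18 × 3 = 54.
The 5 extra days are Friday, Saturday, Sunday, Monday, Tuesday — 1 of them qualifies.
Total: 54 + 1 = 55.

55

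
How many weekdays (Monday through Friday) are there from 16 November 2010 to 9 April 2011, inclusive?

104 weekdays

16 November 2010 is a Tuesday.
The range spans 145 days (inclusive of both endpoints).
145 = 7 × 20 + 5, so there are 20 full weeks plus 5 extra days.
Each full week contributes 5 weekdays (Mon–Fri): 20 × 5 = 100.
The 5 extra days are Tuesday, Wednesday, Thursday, Friday, Saturday — 4 of them qualify.
Total: 100 + 4 = 104.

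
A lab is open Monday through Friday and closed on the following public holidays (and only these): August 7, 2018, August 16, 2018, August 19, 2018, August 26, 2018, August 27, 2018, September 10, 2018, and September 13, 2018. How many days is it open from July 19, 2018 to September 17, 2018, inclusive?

38

July 19, 2018 is a Thursday.
The range spans 61 days (inclusive of both endpoints).
61 = 7 × 8 + 5, so there are 8 full weeks plus 5 extra days.
Each full week contributes 5 weekdays (Mon–Fri): 8 × 5 = 40.
The 5 extra days are Thursday, Friday, Saturday, Sunday, Monday — 3 of them qualify.
Total: 40 + 3 = 43.
Holidays: August 7, 2018 (Tue); August 16, 2018 (Thu); August 19, 2018 (Sun); August 26, 2018 (Sun); August 27, 2018 (Mon); September 10, 2018 (Mon); September 13, 2018 (Thu).
5 of the 7 holidays fall on weekdays; the rest are weekends and were already excluded.
Business days: 43 − 5 = 38.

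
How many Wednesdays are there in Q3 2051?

13

1 July 2051 is a Saturday.
The range spans 92 days (inclusive of both endpoints).
92 = 7 × 13 + 1, so there are 13 full weeks plus 1 extra day.
Each full week contributes one Wednesday: 13 so far.
The 1 extra day is Saturday — none qualify.
Total: 13 + 0 = 13.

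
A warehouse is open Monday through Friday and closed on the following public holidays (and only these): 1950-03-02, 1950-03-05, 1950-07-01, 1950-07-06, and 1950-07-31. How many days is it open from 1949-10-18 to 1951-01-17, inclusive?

324 working days

1949-10-18 is a Tuesday.
That's 457 days from start to end, counting both.
457 = 7 × 65 + 2, so there are 65 full weeks plus 2 extra days.
Each full week contributes 5 weekdays (Mon–Fri): 65 × 5 = 325.
The 2 extra days are Tue, Wed — 2 of them qualify.
Total: 325 + 2 = 327.
Holidays: 1950-03-02 (Thu); 1950-03-05 (Sun); 1950-07-01 (Sat); 1950-07-06 (Thu); 1950-07-31 (Mon).
3 of the 5 holidays fall on weekdays; the rest are weekends and were already excluded.
Business days: 327 − 3 = 324.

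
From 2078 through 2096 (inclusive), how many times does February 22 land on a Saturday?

Day of week of February 22 in each year:
2078: Tue, 2079: Wed, 2080: Thu, 2081: Sat ✓, 2082: Sun, 2083: Mon, 2084: Tue, 2085: Thu, 2086: Fri, 2087: Sat ✓, 2088: Sun, 2089: Tue, 2090: Wed, 2091: Thu, 2092: Fri, 2093: Sun, 2094: Mon, 2095: Tue, 2096: Wed
Saturdays: 2081, 2087.

2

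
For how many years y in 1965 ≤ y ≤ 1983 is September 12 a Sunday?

4

Day of week of September 12 in each year:
1965: Sun ✓, 1966: Mon, 1967: Tue, 1968: Thu, 1969: Fri, 1970: Sat, 1971: Sun ✓, 1972: Tue, 1973: Wed, 1974: Thu, 1975: Fri, 1976: Sun ✓, 1977: Mon, 1978: Tue, 1979: Wed, 1980: Fri, 1981: Sat, 1982: Sun ✓, 1983: Mon
Sundays: 1965, 1971, 1976, 1982.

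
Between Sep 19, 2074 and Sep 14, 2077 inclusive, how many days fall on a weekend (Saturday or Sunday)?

312

Sep 19, 2074 is a Wednesday.
From Sep 19, 2074 to Sep 14, 2077 is 1092 days inclusive.
1092 = 7 × 156, so the span is exactly 156 full weeks.
Each full week contributes 2 weekend days (Sat, Sun): 156 × 2 = 312.
Total: 312.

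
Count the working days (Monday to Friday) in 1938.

260 weekdays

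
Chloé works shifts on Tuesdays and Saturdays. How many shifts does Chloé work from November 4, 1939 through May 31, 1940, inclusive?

60

November 4, 1939 is a Saturday.
That's 210 days from start to end, counting both.
210 = 7 × 30, so the span is exactly 30 full weeks.
Each full week contributes 2 days from the set (Tue, Sat): 30 × 2 = 60.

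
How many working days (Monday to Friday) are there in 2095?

January 1, 2095 is a Saturday.
From January 1, 2095 to December 31, 2095 is 365 days inclusive.
365 = 7 × 52 + 1, so there are 52 full weeks plus 1 extra day.
Each full week contributes 5 weekdays (Mon–Fri): 52 × 5 = 260.
The 1 extra day is Sat — none qualify.
Total: 260 + 0 = 260.

260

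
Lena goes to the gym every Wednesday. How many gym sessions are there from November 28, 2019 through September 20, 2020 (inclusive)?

42 Wednesdays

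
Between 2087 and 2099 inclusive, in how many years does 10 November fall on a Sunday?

1

Day of week of November 10 in each year:
2087: Mon, 2088: Wed, 2089: Thu, 2090: Fri, 2091: Sat, 2092: Mon, 2093: Tue, 2094: Wed, 2095: Thu, 2096: Sat, 2097: Sun ✓, 2098: Mon, 2099: Tue
Sundays: 2097.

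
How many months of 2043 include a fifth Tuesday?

4

A month has five Tuesdays exactly when Tuesday falls within its first (length − 28) days.
Jan: 31 days, starts Thu → 5 of Thu, Fri, Sat
Feb: 28 days, starts Sun → 5 of (none)
Mar: 31 days, starts Sun → 5 of Sun, Mon, Tue ✓
Apr: 30 days, starts Wed → 5 of Wed, Thu
May: 31 days, starts Fri → 5 of Fri, Sat, Sun
Jun: 30 days, starts Mon → 5 of Mon, Tue ✓
Jul: 31 days, starts Wed → 5 of Wed, Thu, Fri
Aug: 31 days, starts Sat → 5 of Sat, Sun, Mon
Sep: 30 days, starts Tue → 5 of Tue, Wed ✓
Oct: 31 days, starts Thu → 5 of Thu, Fri, Sat
Nov: 30 days, starts Sun → 5 of Sun, Mon
Dec: 31 days, starts Tue → 5 of Tue, Wed, Thu ✓
Months with five Tuesdays: Mar, Jun, Sep, Dec.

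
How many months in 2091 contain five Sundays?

A month has five Sundays exactly when Sunday falls within its first (length − 28) days.
Jan: 31 days, starts Mon → 5 of Mon, Tue, Wed
Feb: 28 days, starts Thu → 5 of (none)
Mar: 31 days, starts Thu → 5 of Thu, Fri, Sat
Apr: 30 days, starts Sun → 5 of Sun, Mon ✓
May: 31 days, starts Tue → 5 of Tue, Wed, Thu
Jun: 30 days, starts Fri → 5 of Fri, Sat
Jul: 31 days, starts Sun → 5 of Sun, Mon, Tue ✓
Aug: 31 days, starts Wed → 5 of Wed, Thu, Fri
Sep: 30 days, starts Sat → 5 of Sat, Sun ✓
Oct: 31 days, starts Mon → 5 of Mon, Tue, Wed
Nov: 30 days, starts Thu → 5 of Thu, Fri
Dec: 31 days, starts Sat → 5 of Sat, Sun, Mon ✓
Months with five Sundays: Apr, Jul, Sep, Dec.

4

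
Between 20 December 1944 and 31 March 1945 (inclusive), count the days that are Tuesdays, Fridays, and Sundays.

43

20 December 1944 is a Wednesday.
That's 102 days from start to end, counting both.
102 = 7 × 14 + 4, so there are 14 full weeks plus 4 extra days.
Each full week contributes 3 days from the set (Tue, Fri, Sun): 14 × 3 = 42.
The 4 extra days are Wednesday, Thursday, Friday, Saturday — 1 of them qualifies.
Total: 42 + 1 = 43.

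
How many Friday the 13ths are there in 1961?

2

The 13th falls on a Friday when the month's 13th has weekday Fri.
Jan 13 is Fri ✓; Feb 13 is Mon; Mar 13 is Mon; Apr 13 is Thu; May 13 is Sat; Jun 13 is Tue; Jul 13 is Thu; Aug 13 is Sun; Sep 13 is Wed; Oct 13 is Fri ✓; Nov 13 is Mon; Dec 13 is Wed.
Friday the 13ths: Jan, Oct.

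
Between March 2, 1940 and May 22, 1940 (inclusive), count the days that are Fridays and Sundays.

March 2, 1940 is a Saturday.
From March 2, 1940 to May 22, 1940 is 82 days inclusive.
82 = 7 × 11 + 5, so there are 11 full weeks plus 5 extra days.
Each full week contributes 2 days from the set (Fri, Sun): 11 × 2 = 22.
The 5 extra days are Saturday, Sunday, Monday, Tuesday, Wednesday — 1 of them qualifies.
Total: 22 + 1 = 23.

23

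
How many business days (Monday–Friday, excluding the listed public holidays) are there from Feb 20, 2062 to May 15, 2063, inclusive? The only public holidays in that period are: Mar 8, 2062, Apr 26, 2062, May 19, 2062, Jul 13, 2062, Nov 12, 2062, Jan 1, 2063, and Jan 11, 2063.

316

Feb 20, 2062 is a Monday.
That's 450 days from start to end, counting both.
450 = 7 × 64 + 2, so there are 64 full weeks plus 2 extra days.
Each full week contributes 5 weekdays (Mon–Fri): 64 × 5 = 320.
The 2 extra days are Mon, Tue — 2 of them qualify.
Total: 320 + 2 = 322.
Holidays: Mar 8, 2062 (Wed); Apr 26, 2062 (Wed); May 19, 2062 (Fri); Jul 13, 2062 (Thu); Nov 12, 2062 (Sun); Jan 1, 2063 (Mon); Jan 11, 2063 (Thu).
6 of the 7 holidays fall on weekdays; the rest are weekends and were already excluded.
Business days: 322 − 6 = 316.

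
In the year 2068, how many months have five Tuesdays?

A month has five Tuesdays exactly when Tuesday falls within its first (length − 28) days.
Jan: 31 days, starts Sun → 5 of Sun, Mon, Tue ✓
Feb: 29 days, starts Wed → 5 of Wed
Mar: 31 days, starts Thu → 5 of Thu, Fri, Sat
Apr: 30 days, starts Sun → 5 of Sun, Mon
May: 31 days, starts Tue → 5 of Tue, Wed, Thu ✓
Jun: 30 days, starts Fri → 5 of Fri, Sat
Jul: 31 days, starts Sun → 5 of Sun, Mon, Tue ✓
Aug: 31 days, starts Wed → 5 of Wed, Thu, Fri
Sep: 30 days, starts Sat → 5 of Sat, Sun
Oct: 31 days, starts Mon → 5 of Mon, Tue, Wed ✓
Nov: 30 days, starts Thu → 5 of Thu, Fri
Dec: 31 days, starts Sat → 5 of Sat, Sun, Mon
Months with five Tuesdays: Jan, May, Jul, Oct.

4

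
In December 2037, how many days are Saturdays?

4

1 December 2037 is a Tuesday.
That's 31 days from start to end, counting both.
31 = 7 × 4 + 3, so there are 4 full weeks plus 3 extra days.
Each full week contributes one Saturday: 4 so far.
The 3 extra days are Tue, Wed, Thu — none qualify.
Total: 4 + 0 = 4.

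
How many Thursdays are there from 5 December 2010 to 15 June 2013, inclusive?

5 December 2010 is a Sunday.
From 5 December 2010 to 15 June 2013 is 924 days inclusive.
924 = 7 × 132, so the span is exactly 132 full weeks.
Each full week contributes one Thursday: 132 so far.

132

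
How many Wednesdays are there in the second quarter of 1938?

13

Apr 1, 1938 is a Friday.
That's 91 days from start to end, counting both.
91 = 7 × 13, so the span is exactly 13 full weeks.
Each full week contributes one Wednesday: 13 so far.
Total: 13.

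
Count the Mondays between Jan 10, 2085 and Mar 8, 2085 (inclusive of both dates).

8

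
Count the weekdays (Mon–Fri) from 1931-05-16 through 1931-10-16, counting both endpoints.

110

1931-05-16 is a Saturday.
From 1931-05-16 to 1931-10-16 is 154 days inclusive.
154 = 7 × 22, so the span is exactly 22 full weeks.
Each full week contributes 5 weekdays (Mon–Fri): 22 × 5 = 110.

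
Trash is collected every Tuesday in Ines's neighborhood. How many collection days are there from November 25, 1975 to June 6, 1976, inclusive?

November 25, 1975 is a Tuesday.
That's 195 days from start to end, counting both.
195 = 7 × 27 + 6, so there are 27 full weeks plus 6 extra days.
Each full week contributes one Tuesday: 27 so far.
The 6 extra days are Tuesday, Wednesday, Thursday, Friday, Saturday, Sunday — 1 of them qualifies.
Total: 27 + 1 = 28.

28 Tuesdays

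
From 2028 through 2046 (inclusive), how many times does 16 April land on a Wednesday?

3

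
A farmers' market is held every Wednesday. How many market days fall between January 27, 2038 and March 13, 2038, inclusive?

January 27, 2038 is a Wednesday.
From January 27, 2038 to March 13, 2038 is 46 days inclusive.
46 = 7 × 6 + 4, so there are 6 full weeks plus 4 extra days.
Each full week contributes one Wednesday: 6 so far.
The 4 extra days are Wed, Thu, Fri, Sat — 1 of them qualifies.
Total: 6 + 1 = 7.

7 Wednesdays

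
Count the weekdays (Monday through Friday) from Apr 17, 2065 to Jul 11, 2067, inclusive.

582 weekdays

Apr 17, 2065 is a Friday.
That's 816 days from start to end, counting both.
816 = 7 × 116 + 4, so there are 116 full weeks plus 4 extra days.
Each full week contributes 5 weekdays (Mon–Fri): 116 × 5 = 580.
The 4 extra days are Fri, Sat, Sun, Mon — 2 of them qualify.
Total: 580 + 2 = 582.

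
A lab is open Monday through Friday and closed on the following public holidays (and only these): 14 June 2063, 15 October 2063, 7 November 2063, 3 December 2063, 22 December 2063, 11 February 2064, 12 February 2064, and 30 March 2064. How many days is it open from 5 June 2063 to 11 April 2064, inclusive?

218 business days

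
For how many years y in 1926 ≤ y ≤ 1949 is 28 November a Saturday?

Day of week of November 28 in each year:
1926: Sun, 1927: Mon, 1928: Wed, 1929: Thu, 1930: Fri, 1931: Sat ✓, 1932: Mon, 1933: Tue, 1934: Wed, 1935: Thu, 1936: Sat ✓, 1937: Sun, 1938: Mon, 1939: Tue, 1940: Thu, 1941: Fri, 1942: Sat ✓, 1943: Sun, 1944: Tue, 1945: Wed, 1946: Thu, 1947: Fri, 1948: Sun, 1949: Mon
Saturdays: 1931, 1936, 1942.

3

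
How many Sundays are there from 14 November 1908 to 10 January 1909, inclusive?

14 November 1908 is a Saturday.
That's 58 days from start to end, counting both.
58 = 7 × 8 + 2, so there are 8 full weeks plus 2 extra days.
Each full week contributes one Sunday: 8 so far.
The 2 extra days are Saturday, Sunday — 1 of them qualifies.
Total: 8 + 1 = 9.

9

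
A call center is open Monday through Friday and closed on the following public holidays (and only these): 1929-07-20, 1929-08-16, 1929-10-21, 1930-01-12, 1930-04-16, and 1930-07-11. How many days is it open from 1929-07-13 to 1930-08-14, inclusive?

1929-07-13 is a Saturday.
The range spans 398 days (inclusive of both endpoints).
398 = 7 × 56 + 6, so there are 56 full weeks plus 6 extra days.
Each full week contributes 5 weekdays (Mon–Fri): 56 × 5 = 280.
The 6 extra days are Sat, Sun, Mon, Tue, Wed, Thu — 4 of them qualify.
Total: 280 + 4 = 284.
Holidays: 1929-07-20 (Sat); 1929-08-16 (Fri); 1929-10-21 (Mon); 1930-01-12 (Sun); 1930-04-16 (Wed); 1930-07-11 (Fri).
4 of the 6 holidays fall on weekdays; the rest are weekends and were already excluded.
Business days: 284 − 4 = 280.

280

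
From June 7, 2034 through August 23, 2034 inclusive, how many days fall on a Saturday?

11

June 7, 2034 is a Wednesday.
The range spans 78 days (inclusive of both endpoints).
78 = 7 × 11 + 1, so there are 11 full weeks plus 1 extra day.
Each full week contributes one Saturday: 11 so far.
The 1 extra day is Wednesday — none qualify.
Total: 11 + 0 = 11.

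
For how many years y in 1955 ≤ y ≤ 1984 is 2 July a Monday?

Day of week of July 2 in each year:
1955: Sat, 1956: Mon ✓, 1957: Tue, 1958: Wed, 1959: Thu, 1960: Sat, 1961: Sun, 1962: Mon ✓, 1963: Tue, 1964: Thu, 1965: Fri, 1966: Sat, 1967: Sun, 1968: Tue, 1969: Wed, 1970: Thu, 1971: Fri, 1972: Sun, 1973: Mon ✓, 1974: Tue, 1975: Wed, 1976: Fri, 1977: Sat, 1978: Sun, 1979: Mon ✓, 1980: Wed, 1981: Thu, 1982: Fri, 1983: Sat, 1984: Mon ✓
Mondays: 1956, 1962, 1973, 1979, 1984.

5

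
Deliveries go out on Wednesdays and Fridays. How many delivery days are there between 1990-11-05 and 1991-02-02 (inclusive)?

26

1990-11-05 is a Monday.
From 1990-11-05 to 1991-02-02 is 90 days inclusive.
90 = 7 × 12 + 6, so there are 12 full weeks plus 6 extra days.
Each full week contributes 2 days from the set (Wed, Fri): 12 × 2 = 24.
The 6 extra days are Mon, Tue, Wed, Thu, Fri, Sat — 2 of them qualify.
Total: 24 + 2 = 26.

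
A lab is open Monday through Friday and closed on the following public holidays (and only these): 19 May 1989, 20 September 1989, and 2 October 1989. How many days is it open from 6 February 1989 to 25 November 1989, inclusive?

6 February 1989 is a Monday.
From 6 February 1989 to 25 November 1989 is 293 days inclusive.
293 = 7 × 41 + 6, so there are 41 full weeks plus 6 extra days.
Each full week contributes 5 weekdays (Mon–Fri): 41 × 5 = 205.
The 6 extra days are Mon, Tue, Wed, Thu, Fri, Sat — 5 of them qualify.
Total: 205 + 5 = 210.
Holidays: 19 May 1989 (Fri); 20 September 1989 (Wed); 2 October 1989 (Mon).
All 3 holidays fall on weekdays, so subtract 3.
Business days: 210 − 3 = 207.

207 business days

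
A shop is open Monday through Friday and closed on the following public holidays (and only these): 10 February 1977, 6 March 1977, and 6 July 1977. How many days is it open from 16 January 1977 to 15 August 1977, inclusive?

149 business days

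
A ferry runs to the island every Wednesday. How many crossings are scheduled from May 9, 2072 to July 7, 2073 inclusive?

May 9, 2072 is a Monday.
That's 425 days from start to end, counting both.
425 = 7 × 60 + 5, so there are 60 full weeks plus 5 extra days.
Each full week contributes one Wednesday: 60 so far.
The 5 extra days are Monday, Tuesday, Wednesday, Thursday, Friday — 1 of them qualifies.
Total: 60 + 1 = 61.

61 Wednesdays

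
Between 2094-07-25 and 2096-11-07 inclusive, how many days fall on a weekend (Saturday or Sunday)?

239

2094-07-25 is a Sunday.
That's 837 days from start to end, counting both.
837 = 7 × 119 + 4, so there are 119 full weeks plus 4 extra days.
Each full week contributes 2 weekend days (Sat, Sun): 119 × 2 = 238.
The 4 extra days are Sunday, Monday, Tuesday, Wednesday — 1 of them qualifies.
Total: 238 + 1 = 239.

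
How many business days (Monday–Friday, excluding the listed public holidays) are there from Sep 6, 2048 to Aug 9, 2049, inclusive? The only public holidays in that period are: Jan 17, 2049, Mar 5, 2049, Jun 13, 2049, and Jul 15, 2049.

239 business days

Sep 6, 2048 is a Sunday.
That's 338 days from start to end, counting both.
338 = 7 × 48 + 2, so there are 48 full weeks plus 2 extra days.
Each full week contributes 5 weekdays (Mon–Fri): 48 × 5 = 240.
The 2 extra days are Sunday, Monday — 1 of them qualifies.
Total: 240 + 1 = 241.
Holidays: Jan 17, 2049 (Sun); Mar 5, 2049 (Fri); Jun 13, 2049 (Sun); Jul 15, 2049 (Thu).
2 of the 4 holidays fall on weekdays; the rest are weekends and were already excluded.
Business days: 241 − 2 = 239.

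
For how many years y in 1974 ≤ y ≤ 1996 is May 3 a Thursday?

Day of week of May 3 in each year:
1974: Fri, 1975: Sat, 1976: Mon, 1977: Tue, 1978: Wed, 1979: Thu ✓, 1980: Sat, 1981: Sun, 1982: Mon, 1983: Tue, 1984: Thu ✓, 1985: Fri, 1986: Sat, 1987: Sun, 1988: Tue, 1989: Wed, 1990: Thu ✓, 1991: Fri, 1992: Sun, 1993: Mon, 1994: Tue, 1995: Wed, 1996: Fri
Thursdays: 1979, 1984, 1990.

3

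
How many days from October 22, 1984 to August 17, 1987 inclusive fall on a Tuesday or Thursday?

294

October 22, 1984 is a Monday.
From October 22, 1984 to August 17, 1987 is 1030 days inclusive.
1030 = 7 × 147 + 1, so there are 147 full weeks plus 1 extra day.
Each full week contributes 2 days from the set (Tue, Thu): 147 × 2 = 294.
The 1 extra day is Mon — none qualify.
Total: 294 + 0 = 294.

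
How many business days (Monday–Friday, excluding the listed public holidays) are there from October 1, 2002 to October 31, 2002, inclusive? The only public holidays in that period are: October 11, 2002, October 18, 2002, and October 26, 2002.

21 business days

October 1, 2002 is a Tuesday.
That's 31 days from start to end, counting both.
31 = 7 × 4 + 3, so there are 4 full weeks plus 3 extra days.
Each full week contributes 5 weekdays (Mon–Fri): 4 × 5 = 20.
The 3 extra days are Tue, Wed, Thu — 3 of them qualify.
Total: 20 + 3 = 23.
Holidays: October 11, 2002 (Fri); October 18, 2002 (Fri); October 26, 2002 (Sat).
2 of the 3 holidays fall on weekdays; the rest are weekends and were already excluded.
Business days: 23 − 2 = 21.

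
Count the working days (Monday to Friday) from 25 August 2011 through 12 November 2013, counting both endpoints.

579

25 August 2011 is a Thursday.
That's 811 days from start to end, counting both.
811 = 7 × 115 + 6, so there are 115 full weeks plus 6 extra days.
Each full week contributes 5 weekdays (Mon–Fri): 115 × 5 = 575.
The 6 extra days are Thu, Fri, Sat, Sun, Mon, Tue — 4 of them qualify.
Total: 575 + 4 = 579.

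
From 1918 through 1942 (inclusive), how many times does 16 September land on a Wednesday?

4

Day of week of September 16 in each year:
1918: Mon, 1919: Tue, 1920: Thu, 1921: Fri, 1922: Sat, 1923: Sun, 1924: Tue, 1925: Wed ✓, 1926: Thu, 1927: Fri, 1928: Sun, 1929: Mon, 1930: Tue, 1931: Wed ✓, 1932: Fri, 1933: Sat, 1934: Sun, 1935: Mon, 1936: Wed ✓, 1937: Thu, 1938: Fri, 1939: Sat, 1940: Mon, 1941: Tue, 1942: Wed ✓
Wednesdays: 1925, 1931, 1936, 1942.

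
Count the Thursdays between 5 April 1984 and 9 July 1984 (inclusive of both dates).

14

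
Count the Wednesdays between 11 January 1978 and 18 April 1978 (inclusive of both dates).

14 Wednesdays

11 January 1978 is a Wednesday.
That's 98 days from start to end, counting both.
98 = 7 × 14, so the span is exactly 14 full weeks.
Each full week contributes one Wednesday: 14 so far.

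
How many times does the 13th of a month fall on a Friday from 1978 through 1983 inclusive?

10

Friday-the-13ths by year:
1978: Jan, Oct
1979: Apr, Jul
1980: Jun
1981: Feb, Mar, Nov
1982: Aug
1983: May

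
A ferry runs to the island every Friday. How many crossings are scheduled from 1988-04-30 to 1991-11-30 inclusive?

1988-04-30 is a Saturday.
That's 1310 days from start to end, counting both.
1310 = 7 × 187 + 1, so there are 187 full weeks plus 1 extra day.
Each full week contributes one Friday: 187 so far.
The 1 extra day is Sat — none qualify.
Total: 187 + 0 = 187.

187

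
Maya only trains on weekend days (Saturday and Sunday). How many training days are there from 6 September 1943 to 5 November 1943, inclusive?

16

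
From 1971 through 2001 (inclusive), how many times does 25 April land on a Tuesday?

5

Day of week of April 25 in each year:
1971: Sun, 1972: Tue ✓, 1973: Wed, 1974: Thu, 1975: Fri, 1976: Sun, 1977: Mon, 1978: Tue ✓, 1979: Wed, 1980: Fri, 1981: Sat, 1982: Sun, 1983: Mon, 1984: Wed, 1985: Thu, 1986: Fri, 1987: Sat, 1988: Mon, 1989: Tue ✓, 1990: Wed, 1991: Thu, 1992: Sat, 1993: Sun, 1994: Mon, 1995: Tue ✓, 1996: Thu, 1997: Fri, 1998: Sat, 1999: Sun, 2000: Tue ✓, 2001: Wed
Tuesdays: 1972, 1978, 1989, 1995, 2000.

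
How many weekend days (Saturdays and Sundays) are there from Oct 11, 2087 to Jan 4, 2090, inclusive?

234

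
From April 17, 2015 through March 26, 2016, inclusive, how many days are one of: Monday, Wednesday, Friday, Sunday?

197

April 17, 2015 is a Friday.
From April 17, 2015 to March 26, 2016 is 345 days inclusive.
345 = 7 × 49 + 2, so there are 49 full weeks plus 2 extra days.
Each full week contributes 4 days from the set (Mon, Wed, Fri, Sun): 49 × 4 = 196.
The 2 extra days are Friday, Saturday — 1 of them qualifies.
Total: 196 + 1 = 197.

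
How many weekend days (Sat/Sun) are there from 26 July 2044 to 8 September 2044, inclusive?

12

26 July 2044 is a Tuesday.
The range spans 45 days (inclusive of both endpoints).
45 = 7 × 6 + 3, so there are 6 full weeks plus 3 extra days.
Each full week contributes 2 weekend days (Sat, Sun): 6 × 2 = 12.
The 3 extra days are Tuesday, Wednesday, Thursday — none qualify.
Total: 12 + 0 = 12.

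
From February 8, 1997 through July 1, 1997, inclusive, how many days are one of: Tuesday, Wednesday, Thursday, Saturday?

February 8, 1997 is a Saturday.
From February 8, 1997 to July 1, 1997 is 144 days inclusive.
144 = 7 × 20 + 4, so there are 20 full weeks plus 4 extra days.
Each full week contributes 4 days from the set (Tue, Wed, Thu, Sat): 20 × 4 = 80.
The 4 extra days are Sat, Sun, Mon, Tue — 2 of them qualify.
Total: 80 + 2 = 82.

82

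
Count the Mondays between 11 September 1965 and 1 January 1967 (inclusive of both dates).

68

11 September 1965 is a Saturday.
From 11 September 1965 to 1 January 1967 is 478 days inclusive.
478 = 7 × 68 + 2, so there are 68 full weeks plus 2 extra days.
Each full week contributes one Monday: 68 so far.
The 2 extra days are Saturday, Sunday — none qualify.
Total: 68 + 0 = 68.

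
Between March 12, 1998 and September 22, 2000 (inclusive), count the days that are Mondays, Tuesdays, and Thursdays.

397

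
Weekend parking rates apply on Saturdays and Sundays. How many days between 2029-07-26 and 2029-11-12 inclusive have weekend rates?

32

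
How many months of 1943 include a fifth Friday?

5

A month has five Fridays exactly when Friday falls within its first (length − 28) days.
Jan: 31 days, starts Fri → 5 of Fri, Sat, Sun ✓
Feb: 28 days, starts Mon → 5 of (none)
Mar: 31 days, starts Mon → 5 of Mon, Tue, Wed
Apr: 30 days, starts Thu → 5 of Thu, Fri ✓
May: 31 days, starts Sat → 5 of Sat, Sun, Mon
Jun: 30 days, starts Tue → 5 of Tue, Wed
Jul: 31 days, starts Thu → 5 of Thu, Fri, Sat ✓
Aug: 31 days, starts Sun → 5 of Sun, Mon, Tue
Sep: 30 days, starts Wed → 5 of Wed, Thu
Oct: 31 days, starts Fri → 5 of Fri, Sat, Sun ✓
Nov: 30 days, starts Mon → 5 of Mon, Tue
Dec: 31 days, starts Wed → 5 of Wed, Thu, Fri ✓
Months with five Fridays: Jan, Apr, Jul, Oct, Dec.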